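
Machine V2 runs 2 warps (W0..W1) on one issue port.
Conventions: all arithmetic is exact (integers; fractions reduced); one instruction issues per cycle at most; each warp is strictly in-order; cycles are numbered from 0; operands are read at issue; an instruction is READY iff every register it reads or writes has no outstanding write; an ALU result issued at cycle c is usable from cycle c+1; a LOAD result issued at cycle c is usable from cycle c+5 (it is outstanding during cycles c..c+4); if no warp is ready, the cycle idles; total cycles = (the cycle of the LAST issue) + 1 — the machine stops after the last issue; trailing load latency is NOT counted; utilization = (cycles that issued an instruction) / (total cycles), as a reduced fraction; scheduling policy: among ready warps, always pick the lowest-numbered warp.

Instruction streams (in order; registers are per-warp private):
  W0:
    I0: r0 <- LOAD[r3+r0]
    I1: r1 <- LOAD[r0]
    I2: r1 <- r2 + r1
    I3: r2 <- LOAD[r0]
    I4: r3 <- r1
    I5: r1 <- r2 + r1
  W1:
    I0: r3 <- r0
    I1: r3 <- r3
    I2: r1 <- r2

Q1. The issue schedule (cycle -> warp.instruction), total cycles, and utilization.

cycle 0: W0.I0
cycle 1: W1.I0
cycle 2: W1.I1
cycle 3: W1.I2
cycle 4: idle
cycle 5: W0.I1
cycle 6: idle
cycle 7: idle
cycle 8: idle
cycle 9: idle
cycle 10: W0.I2
cycle 11: W0.I3
cycle 12: W0.I4
cycle 13: idle
cycle 14: idle
cycle 15: idle
cycle 16: W0.I5

Answer: 17 cycles, utilization 9/17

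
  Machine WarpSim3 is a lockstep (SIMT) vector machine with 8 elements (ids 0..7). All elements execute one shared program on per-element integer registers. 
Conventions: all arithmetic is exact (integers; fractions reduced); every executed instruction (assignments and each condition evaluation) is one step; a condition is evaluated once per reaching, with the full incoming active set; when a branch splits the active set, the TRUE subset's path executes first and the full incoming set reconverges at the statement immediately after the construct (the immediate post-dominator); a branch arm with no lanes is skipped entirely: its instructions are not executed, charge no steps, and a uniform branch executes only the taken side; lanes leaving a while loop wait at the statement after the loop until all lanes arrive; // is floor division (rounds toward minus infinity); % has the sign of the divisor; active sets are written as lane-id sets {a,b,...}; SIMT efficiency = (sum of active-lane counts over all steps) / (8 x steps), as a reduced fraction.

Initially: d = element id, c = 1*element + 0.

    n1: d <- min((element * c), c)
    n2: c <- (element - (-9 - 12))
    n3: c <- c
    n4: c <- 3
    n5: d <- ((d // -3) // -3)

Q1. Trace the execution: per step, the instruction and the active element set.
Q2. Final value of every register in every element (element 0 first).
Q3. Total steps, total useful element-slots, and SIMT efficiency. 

step 0: d <- min((element * c), c)   {0,1,2,3,4,5,6,7}
step 1: c <- (element - (-9 - 12))   {0,1,2,3,4,5,6,7}
step 2: c <- c                       {0,1,2,3,4,5,6,7}
step 3: c <- 3                       {0,1,2,3,4,5,6,7}
step 4: d <- ((d // -3) // -3)       {0,1,2,3,4,5,6,7}

Answer: 5 steps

d: 0,0,0,0,0,0,0,1
c: 3,3,3,3,3,3,3,3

steps = 5; useful = 40; efficiency = 40/40 = 1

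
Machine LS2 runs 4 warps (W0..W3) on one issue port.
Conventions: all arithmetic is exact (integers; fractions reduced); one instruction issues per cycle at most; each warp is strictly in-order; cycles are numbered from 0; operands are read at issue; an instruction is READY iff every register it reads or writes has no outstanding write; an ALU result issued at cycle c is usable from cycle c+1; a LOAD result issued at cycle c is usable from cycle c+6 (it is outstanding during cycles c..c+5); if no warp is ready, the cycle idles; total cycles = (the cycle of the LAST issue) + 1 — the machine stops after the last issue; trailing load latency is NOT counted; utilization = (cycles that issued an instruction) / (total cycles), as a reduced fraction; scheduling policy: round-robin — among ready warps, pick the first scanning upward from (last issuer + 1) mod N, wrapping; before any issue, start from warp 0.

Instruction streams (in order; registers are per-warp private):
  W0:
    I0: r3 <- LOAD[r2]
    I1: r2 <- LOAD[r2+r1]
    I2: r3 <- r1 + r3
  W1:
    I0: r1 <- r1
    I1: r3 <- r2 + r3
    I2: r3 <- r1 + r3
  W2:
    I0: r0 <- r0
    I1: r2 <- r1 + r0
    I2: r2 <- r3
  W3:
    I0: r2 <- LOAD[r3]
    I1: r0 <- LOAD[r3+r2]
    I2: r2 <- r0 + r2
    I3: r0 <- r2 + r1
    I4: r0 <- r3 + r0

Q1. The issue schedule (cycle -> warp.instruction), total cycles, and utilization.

cycle 0: W0.I0
cycle 1: W1.I0
cycle 2: W2.I0
cycle 3: W3.I0
cycle 4: W0.I1
cycle 5: W1.I1
cycle 6: W2.I1
cycle 7: W0.I2
cycle 8: W1.I2
cycle 9: W2.I2
cycle 10: W3.I1
cycle 11: idle
cycle 12: idle
cycle 13: idle
cycle 14: idle
cycle 15: idle
cycle 16: W3.I2
cycle 17: W3.I3
cycle 18: W3.I4

Answer: 19 cycles, utilization 14/19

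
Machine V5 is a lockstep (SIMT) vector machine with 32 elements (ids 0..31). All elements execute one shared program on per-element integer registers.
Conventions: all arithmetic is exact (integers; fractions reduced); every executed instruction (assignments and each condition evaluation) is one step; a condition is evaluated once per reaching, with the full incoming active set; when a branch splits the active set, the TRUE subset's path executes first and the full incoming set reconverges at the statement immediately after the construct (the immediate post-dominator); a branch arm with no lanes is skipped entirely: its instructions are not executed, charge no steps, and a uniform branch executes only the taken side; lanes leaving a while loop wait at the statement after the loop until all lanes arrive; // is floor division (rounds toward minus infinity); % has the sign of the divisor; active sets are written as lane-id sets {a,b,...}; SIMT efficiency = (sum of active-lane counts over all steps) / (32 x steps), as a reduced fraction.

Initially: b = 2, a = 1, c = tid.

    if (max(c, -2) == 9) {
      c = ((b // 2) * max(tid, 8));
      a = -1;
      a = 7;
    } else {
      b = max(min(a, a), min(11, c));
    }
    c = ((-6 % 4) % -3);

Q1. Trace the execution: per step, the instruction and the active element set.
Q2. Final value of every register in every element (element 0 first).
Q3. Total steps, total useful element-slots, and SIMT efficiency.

step 0: eval (max(c, -2) == 9)       {0,1,2,3,4,5,6,7,8,9,10,11,12,13,14,15,16,17,18,19,20,21,22,23,24,25,26,27,28,29,30,31}
step 1: c <- ((b // 2) * max(tid, 8)) {9}
step 2: a <- -1                      {9}
step 3: a <- 7                       {9}
step 4: b <- max(min(a, a), min(11, c)) {0,1,2,3,4,5,6,7,8,10,11,12,13,14,15,16,17,18,19,20,21,22,23,24,25,26,27,28,29,30,31}
step 5: c <- ((-6 % 4) % -3)         {0,1,2,3,4,5,6,7,8,9,10,11,12,13,14,15,16,17,18,19,20,21,22,23,24,25,26,27,28,29,30,31}

Answer: 6 steps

b: 1,1,2,3,4,5,6,7,8,2,10,11,11,11,11,11,11,11,11,11,11,11,11,11,11,11,11,11,11,11,11,11
a: 1,1,1,1,1,1,1,1,1,7,1,1,1,1,1,1,1,1,1,1,1,1,1,1,1,1,1,1,1,1,1,1
c: -1,-1,-1,-1,-1,-1,-1,-1,-1,-1,-1,-1,-1,-1,-1,-1,-1,-1,-1,-1,-1,-1,-1,-1,-1,-1,-1,-1,-1,-1,-1,-1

steps = 6; useful = 98; efficiency = 98/192 = 49/96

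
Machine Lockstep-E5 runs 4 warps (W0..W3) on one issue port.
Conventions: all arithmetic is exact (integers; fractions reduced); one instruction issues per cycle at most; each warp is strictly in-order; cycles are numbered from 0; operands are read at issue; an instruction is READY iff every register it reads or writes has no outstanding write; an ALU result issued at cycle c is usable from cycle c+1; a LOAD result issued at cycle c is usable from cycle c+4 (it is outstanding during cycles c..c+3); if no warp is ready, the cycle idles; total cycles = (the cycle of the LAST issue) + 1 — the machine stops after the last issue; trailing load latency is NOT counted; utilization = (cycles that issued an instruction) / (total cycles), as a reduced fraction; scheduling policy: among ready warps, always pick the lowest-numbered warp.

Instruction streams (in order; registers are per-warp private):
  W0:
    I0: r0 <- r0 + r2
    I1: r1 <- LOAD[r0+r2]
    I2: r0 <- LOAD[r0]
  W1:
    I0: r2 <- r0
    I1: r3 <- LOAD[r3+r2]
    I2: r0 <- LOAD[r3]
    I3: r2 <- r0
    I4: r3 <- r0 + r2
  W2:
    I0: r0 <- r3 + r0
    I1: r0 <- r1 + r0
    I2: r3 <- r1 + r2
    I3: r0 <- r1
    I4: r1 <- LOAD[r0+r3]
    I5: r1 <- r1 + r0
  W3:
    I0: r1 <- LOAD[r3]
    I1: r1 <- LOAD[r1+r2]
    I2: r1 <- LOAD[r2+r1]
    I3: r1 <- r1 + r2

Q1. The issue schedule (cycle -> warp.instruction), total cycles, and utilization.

cycle 0: W0.I0
cycle 1: W0.I1
cycle 2: W0.I2
cycle 3: W1.I0
cycle 4: W1.I1
cycle 5: W2.I0
cycle 6: W2.I1
cycle 7: W2.I2
cycle 8: W1.I2
cycle 9: W2.I3
cycle 10: W2.I4
cycle 11: W3.I0
cycle 12: W1.I3
cycle 13: W1.I4
cycle 14: W2.I5
cycle 15: W3.I1
cycle 16: idle
cycle 17: idle
cycle 18: idle
cycle 19: W3.I2
cycle 20: idle
cycle 21: idle
cycle 22: idle
cycle 23: W3.I3

Answer: 24 cycles, utilization 3/4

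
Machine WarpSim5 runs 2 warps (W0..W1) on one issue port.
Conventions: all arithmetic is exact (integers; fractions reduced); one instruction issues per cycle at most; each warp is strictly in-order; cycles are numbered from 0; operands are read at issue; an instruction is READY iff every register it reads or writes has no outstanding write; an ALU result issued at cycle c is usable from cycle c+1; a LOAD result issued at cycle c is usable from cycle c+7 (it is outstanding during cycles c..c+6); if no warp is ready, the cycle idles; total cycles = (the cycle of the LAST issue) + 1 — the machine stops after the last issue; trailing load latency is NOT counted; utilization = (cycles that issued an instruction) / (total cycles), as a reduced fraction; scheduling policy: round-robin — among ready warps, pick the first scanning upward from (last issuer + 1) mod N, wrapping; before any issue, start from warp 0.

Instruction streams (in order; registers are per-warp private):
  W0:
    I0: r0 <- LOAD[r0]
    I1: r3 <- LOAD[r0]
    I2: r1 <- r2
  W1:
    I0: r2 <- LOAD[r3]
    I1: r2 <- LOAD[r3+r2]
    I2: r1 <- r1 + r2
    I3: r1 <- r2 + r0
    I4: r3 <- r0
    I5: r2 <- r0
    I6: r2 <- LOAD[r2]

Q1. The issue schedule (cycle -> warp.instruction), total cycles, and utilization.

cycle 0: W0.I0
cycle 1: W1.I0
cycle 2: idle
cycle 3: idle
cycle 4: idle
cycle 5: idle
cycle 6: idle
cycle 7: W0.I1
cycle 8: W1.I1
cycle 9: W0.I2
cycle 10: idle
cycle 11: idle
cycle 12: idle
cycle 13: idle
cycle 14: idle
cycle 15: W1.I2
cycle 16: W1.I3
cycle 17: W1.I4
cycle 18: W1.I5
cycle 19: W1.I6

Answer: 20 cycles, utilization 1/2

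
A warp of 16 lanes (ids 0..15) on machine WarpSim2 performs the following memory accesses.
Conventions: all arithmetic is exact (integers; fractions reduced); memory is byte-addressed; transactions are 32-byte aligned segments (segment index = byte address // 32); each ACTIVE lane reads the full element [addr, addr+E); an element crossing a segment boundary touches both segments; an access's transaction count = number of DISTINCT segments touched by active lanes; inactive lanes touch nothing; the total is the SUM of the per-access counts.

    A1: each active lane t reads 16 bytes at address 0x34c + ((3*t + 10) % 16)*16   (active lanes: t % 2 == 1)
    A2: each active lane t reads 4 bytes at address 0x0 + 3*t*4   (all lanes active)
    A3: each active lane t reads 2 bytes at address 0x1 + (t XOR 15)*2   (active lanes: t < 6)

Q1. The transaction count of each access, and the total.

A1: 9 transactions
A2: 6 transactions
A3: 2 transactions

Answer: 9,6,2; total 17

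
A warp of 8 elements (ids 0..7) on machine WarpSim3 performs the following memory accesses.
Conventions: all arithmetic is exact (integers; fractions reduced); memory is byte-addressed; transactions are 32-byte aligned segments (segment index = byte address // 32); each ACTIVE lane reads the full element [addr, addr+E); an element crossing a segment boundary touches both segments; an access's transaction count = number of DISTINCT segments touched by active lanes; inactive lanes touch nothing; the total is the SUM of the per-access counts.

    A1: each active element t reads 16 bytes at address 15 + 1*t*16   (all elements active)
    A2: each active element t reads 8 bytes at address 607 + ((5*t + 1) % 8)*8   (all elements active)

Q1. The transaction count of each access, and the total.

A1: 5 transactions
A2: 3 transactions

Answer: 5,3; total 8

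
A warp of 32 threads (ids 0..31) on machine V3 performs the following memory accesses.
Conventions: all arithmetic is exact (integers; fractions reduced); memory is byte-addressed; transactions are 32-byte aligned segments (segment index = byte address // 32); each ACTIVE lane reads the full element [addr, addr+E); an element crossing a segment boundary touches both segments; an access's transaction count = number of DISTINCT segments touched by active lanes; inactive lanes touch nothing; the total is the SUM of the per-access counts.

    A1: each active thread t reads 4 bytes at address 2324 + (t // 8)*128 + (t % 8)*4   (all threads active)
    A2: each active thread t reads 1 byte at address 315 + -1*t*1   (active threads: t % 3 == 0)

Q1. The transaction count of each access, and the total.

A1: 8 transactions
A2: 2 transactions

Answer: 8,2; total 10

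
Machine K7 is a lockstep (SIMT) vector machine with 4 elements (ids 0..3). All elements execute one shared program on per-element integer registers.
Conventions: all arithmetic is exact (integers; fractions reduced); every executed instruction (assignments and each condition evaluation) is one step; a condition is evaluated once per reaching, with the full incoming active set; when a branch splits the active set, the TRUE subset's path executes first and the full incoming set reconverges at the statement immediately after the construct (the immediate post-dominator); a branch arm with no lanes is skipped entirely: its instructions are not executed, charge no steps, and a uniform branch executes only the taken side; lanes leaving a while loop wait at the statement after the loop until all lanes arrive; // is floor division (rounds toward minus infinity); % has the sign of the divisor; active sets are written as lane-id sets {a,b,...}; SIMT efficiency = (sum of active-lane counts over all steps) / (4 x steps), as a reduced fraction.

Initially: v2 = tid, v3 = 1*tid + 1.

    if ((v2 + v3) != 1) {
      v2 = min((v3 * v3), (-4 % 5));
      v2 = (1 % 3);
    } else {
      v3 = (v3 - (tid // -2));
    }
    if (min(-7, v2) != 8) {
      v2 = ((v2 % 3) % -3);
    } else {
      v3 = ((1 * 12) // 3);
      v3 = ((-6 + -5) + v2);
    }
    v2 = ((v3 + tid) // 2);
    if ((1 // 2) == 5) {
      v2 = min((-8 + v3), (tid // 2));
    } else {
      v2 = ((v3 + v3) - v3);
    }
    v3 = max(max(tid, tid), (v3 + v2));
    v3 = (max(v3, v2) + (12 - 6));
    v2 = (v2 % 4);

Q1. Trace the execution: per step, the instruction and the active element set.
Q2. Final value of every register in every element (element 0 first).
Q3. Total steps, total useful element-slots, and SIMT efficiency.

step 0: eval ((v2 + v3) != 1)        {0,1,2,3}
step 1: v2 <- min((v3 * v3), (-4 % 5)) {1,2,3}
step 2: v2 <- (1 % 3)                {1,2,3}
step 3: v3 <- (v3 - (tid // -2))     {0}
step 4: eval (min(-7, v2) != 8)      {0,1,2,3}
step 5: v2 <- ((v2 % 3) % -3)        {0,1,2,3}
step 6: v2 <- ((v3 + tid) // 2)      {0,1,2,3}
step 7: eval ((1 // 2) == 5)         {0,1,2,3}
step 8: v2 <- ((v3 + v3) - v3)       {0,1,2,3}
step 9: v3 <- max(max(tid, tid), (v3 + v2)) {0,1,2,3}
step 10: v3 <- (max(v3, v2) + (12 - 6)) {0,1,2,3}
step 11: v2 <- (v2 % 4)               {0,1,2,3}

Answer: 12 steps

v2: 1,2,3,0
v3: 8,10,12,14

steps = 12; useful = 43; efficiency = 43/48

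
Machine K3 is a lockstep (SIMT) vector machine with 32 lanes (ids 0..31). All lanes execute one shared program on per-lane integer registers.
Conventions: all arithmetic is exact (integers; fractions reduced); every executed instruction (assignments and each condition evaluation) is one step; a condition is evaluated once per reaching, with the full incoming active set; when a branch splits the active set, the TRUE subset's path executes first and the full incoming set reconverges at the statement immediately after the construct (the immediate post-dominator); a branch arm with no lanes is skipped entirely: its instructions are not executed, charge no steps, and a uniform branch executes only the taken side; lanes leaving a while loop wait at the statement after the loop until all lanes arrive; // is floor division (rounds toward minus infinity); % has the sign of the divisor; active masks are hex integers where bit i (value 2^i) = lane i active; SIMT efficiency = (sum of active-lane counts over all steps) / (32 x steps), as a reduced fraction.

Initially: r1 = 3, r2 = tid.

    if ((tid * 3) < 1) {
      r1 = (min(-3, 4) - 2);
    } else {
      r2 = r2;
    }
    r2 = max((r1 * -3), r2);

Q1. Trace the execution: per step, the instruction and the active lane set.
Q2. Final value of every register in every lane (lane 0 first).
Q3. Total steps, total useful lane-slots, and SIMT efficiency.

step 0: eval ((tid * 3) < 1)         0xffffffff
step 1: r1 <- (min(-3, 4) - 2)       0x00000001
step 2: r2 <- r2                     0xfffffffe
step 3: r2 <- max((r1 * -3), r2)     0xffffffff

Answer: 4 steps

r1: -5,3,3,3,3,3,3,3,3,3,3,3,3,3,3,3,3,3,3,3,3,3,3,3,3,3,3,3,3,3,3,3
r2: 15,1,2,3,4,5,6,7,8,9,10,11,12,13,14,15,16,17,18,19,20,21,22,23,24,25,26,27,28,29,30,31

steps = 4; useful = 96; efficiency = 96/128 = 3/4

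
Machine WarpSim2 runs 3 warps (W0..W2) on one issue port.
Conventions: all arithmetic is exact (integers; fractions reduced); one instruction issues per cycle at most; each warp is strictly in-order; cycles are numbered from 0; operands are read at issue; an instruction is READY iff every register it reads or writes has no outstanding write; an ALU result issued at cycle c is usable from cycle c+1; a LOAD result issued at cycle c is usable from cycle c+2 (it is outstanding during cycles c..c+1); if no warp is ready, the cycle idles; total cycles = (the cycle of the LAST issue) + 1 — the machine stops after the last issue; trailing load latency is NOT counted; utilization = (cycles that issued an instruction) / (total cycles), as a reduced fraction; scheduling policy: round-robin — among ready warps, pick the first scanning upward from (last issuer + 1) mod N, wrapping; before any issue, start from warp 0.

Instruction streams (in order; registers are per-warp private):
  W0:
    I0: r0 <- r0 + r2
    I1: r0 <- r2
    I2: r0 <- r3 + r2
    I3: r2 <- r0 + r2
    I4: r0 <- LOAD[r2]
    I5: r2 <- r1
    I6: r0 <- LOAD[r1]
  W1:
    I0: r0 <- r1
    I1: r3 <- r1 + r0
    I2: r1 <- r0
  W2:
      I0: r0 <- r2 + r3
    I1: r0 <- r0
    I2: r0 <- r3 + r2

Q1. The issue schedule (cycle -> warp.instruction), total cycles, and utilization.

cycle 0: W0.I0
cycle 1: W1.I0
cycle 2: W2.I0
cycle 3: W0.I1
cycle 4: W1.I1
cycle 5: W2.I1
cycle 6: W0.I2
cycle 7: W1.I2
cycle 8: W2.I2
cycle 9: W0.I3
cycle 10: W0.I4
cycle 11: W0.I5
cycle 12: W0.I6

Answer: 13 cycles, utilization 1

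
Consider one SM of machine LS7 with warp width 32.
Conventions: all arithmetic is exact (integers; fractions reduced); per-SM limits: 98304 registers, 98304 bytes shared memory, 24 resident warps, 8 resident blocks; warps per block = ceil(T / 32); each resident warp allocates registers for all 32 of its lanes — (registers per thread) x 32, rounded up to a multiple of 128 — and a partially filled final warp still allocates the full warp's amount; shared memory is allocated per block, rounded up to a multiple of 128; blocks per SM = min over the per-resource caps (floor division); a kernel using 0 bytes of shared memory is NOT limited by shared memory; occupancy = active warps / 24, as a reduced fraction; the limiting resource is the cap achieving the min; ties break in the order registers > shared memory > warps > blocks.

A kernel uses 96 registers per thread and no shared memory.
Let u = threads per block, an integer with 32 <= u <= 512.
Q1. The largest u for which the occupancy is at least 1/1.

Answer: u = 384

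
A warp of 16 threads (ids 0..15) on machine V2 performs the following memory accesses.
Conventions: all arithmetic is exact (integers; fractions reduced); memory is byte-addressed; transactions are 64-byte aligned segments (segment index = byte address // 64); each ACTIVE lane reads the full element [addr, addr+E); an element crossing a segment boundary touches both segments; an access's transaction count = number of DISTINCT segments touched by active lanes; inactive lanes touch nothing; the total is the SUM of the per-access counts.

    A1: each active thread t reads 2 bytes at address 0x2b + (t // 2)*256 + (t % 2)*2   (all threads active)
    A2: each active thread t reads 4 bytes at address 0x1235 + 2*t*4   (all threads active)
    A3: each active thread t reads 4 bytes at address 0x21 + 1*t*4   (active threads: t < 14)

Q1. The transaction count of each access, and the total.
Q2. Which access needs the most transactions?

A1: 8 transactions
A2: 3 transactions
A3: 2 transactions

Answer: 8,3,2; total 13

Answer: A1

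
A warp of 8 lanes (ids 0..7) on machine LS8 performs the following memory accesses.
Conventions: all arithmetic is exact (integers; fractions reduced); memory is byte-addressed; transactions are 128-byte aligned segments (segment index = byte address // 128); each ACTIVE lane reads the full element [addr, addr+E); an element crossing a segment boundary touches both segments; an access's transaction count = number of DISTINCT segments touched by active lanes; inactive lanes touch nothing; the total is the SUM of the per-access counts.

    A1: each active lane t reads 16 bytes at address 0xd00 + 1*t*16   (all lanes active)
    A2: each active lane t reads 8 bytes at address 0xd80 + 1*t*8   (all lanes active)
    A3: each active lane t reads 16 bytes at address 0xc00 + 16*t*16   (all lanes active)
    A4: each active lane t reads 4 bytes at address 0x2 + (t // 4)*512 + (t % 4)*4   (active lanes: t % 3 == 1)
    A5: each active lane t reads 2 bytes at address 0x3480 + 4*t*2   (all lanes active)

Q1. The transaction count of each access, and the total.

A1: 1 transaction
A2: 1 transaction
A3: 8 transactions
A4: 2 transactions
A5: 1 transaction

Answer: 1,1,8,2,1; total 13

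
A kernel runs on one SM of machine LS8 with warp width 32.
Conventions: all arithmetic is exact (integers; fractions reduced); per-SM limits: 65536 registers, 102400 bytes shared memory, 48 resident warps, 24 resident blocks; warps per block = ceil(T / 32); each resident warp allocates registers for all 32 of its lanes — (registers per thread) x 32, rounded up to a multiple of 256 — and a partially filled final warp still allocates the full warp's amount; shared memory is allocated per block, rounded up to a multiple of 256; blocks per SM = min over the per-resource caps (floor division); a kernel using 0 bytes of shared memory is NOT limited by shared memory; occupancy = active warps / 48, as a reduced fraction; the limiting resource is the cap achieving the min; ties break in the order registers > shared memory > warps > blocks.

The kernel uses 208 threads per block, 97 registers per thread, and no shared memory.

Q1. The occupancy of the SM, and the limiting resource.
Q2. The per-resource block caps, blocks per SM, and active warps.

Answer: occupancy 7/24, limited by registers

registers: 2 blocks
shared memory: no limit (kernel uses none)
warps: 6 blocks
blocks: 24 blocks

Answer: 2 blocks, 14 active warps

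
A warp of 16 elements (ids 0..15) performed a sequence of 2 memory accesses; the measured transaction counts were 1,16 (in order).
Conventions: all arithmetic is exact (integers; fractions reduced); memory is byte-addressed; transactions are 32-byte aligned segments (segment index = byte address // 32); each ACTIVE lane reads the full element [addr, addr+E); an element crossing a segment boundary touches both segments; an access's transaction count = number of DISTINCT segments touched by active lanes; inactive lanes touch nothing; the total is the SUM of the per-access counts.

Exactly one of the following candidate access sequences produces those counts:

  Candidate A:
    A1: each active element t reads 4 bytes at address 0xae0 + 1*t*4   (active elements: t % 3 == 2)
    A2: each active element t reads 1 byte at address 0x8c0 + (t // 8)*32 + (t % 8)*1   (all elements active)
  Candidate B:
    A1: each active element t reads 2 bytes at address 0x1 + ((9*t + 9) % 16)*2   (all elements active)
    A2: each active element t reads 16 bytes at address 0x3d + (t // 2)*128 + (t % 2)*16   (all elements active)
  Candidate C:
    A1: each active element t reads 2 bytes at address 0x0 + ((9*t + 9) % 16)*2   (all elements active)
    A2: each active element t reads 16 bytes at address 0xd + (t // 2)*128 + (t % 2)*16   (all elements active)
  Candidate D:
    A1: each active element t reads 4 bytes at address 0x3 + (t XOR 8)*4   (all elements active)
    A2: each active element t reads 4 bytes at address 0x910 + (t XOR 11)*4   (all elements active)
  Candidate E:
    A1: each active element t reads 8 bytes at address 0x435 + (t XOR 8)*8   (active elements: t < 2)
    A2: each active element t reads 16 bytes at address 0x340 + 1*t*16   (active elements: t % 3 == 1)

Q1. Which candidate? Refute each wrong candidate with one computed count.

A: A1 gives 2 transactions, not 1
B: A1 gives 2 transactions, not 1
D: A1 gives 3 transactions, not 1
E: A1 gives 2 transactions, not 1
C: all counts match (1,16)

Answer: C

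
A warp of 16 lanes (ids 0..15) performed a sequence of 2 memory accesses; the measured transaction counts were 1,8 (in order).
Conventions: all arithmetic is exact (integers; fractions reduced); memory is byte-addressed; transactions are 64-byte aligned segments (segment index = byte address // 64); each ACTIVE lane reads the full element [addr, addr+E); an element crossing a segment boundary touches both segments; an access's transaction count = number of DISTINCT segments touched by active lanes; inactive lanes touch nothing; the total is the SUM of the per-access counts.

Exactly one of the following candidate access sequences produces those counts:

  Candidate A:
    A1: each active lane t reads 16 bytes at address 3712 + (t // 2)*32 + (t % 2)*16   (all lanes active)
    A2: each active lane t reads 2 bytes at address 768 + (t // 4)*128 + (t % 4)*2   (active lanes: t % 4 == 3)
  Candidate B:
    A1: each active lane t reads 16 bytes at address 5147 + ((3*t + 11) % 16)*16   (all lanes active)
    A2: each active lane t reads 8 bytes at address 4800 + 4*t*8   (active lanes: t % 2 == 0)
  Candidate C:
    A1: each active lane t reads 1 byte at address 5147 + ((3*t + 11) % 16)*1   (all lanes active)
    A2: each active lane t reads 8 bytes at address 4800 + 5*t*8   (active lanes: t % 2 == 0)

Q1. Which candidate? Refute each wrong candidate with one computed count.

A: A1 gives 4 transactions, not 1
B: A1 gives 5 transactions, not 1
C: all counts match (1,8)

Answer: C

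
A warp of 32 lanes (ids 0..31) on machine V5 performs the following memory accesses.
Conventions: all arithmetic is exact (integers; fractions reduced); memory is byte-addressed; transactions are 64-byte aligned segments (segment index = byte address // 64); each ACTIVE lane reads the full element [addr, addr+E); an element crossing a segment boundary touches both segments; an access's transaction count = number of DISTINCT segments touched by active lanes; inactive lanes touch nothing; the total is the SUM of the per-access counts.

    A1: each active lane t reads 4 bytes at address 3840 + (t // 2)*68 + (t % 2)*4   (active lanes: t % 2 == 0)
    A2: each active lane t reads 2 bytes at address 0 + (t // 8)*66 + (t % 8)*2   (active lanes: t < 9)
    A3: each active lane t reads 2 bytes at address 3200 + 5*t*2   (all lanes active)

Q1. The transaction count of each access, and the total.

A1: 16 transactions
A2: 2 transactions
A3: 5 transactions

Answer: 16,2,5; total 23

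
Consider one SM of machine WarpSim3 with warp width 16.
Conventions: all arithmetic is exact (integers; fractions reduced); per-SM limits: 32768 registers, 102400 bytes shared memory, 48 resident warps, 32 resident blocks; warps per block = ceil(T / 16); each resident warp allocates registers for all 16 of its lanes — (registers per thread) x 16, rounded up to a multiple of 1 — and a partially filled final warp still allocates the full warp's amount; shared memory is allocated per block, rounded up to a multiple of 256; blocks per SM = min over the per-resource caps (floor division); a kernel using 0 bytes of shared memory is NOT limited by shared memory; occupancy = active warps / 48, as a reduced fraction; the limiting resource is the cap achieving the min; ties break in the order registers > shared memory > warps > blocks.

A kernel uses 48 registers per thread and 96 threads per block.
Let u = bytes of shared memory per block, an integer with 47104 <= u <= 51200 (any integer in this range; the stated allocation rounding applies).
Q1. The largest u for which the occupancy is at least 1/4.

Answer: u = 51200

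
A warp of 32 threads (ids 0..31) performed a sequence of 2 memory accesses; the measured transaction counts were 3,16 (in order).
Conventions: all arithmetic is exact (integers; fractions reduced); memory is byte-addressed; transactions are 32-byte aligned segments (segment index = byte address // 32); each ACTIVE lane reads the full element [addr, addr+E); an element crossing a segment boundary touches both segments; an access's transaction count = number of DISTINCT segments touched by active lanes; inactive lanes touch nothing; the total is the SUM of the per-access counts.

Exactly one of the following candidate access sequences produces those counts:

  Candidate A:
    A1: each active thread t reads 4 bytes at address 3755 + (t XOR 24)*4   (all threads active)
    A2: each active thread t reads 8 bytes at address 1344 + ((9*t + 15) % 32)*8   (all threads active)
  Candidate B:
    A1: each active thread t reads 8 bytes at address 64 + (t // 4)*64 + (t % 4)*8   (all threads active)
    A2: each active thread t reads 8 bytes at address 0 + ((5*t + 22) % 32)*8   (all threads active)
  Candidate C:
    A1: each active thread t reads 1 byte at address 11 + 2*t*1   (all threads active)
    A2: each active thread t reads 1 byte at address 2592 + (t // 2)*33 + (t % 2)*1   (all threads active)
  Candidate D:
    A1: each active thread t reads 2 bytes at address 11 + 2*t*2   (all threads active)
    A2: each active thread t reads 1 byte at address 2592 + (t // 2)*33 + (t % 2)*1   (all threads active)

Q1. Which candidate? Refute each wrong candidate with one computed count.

A: A1 gives 5 transactions, not 3
B: A1 gives 8 transactions, not 3
D: A1 gives 5 transactions, not 3
C: all counts match (3,16)

Answer: C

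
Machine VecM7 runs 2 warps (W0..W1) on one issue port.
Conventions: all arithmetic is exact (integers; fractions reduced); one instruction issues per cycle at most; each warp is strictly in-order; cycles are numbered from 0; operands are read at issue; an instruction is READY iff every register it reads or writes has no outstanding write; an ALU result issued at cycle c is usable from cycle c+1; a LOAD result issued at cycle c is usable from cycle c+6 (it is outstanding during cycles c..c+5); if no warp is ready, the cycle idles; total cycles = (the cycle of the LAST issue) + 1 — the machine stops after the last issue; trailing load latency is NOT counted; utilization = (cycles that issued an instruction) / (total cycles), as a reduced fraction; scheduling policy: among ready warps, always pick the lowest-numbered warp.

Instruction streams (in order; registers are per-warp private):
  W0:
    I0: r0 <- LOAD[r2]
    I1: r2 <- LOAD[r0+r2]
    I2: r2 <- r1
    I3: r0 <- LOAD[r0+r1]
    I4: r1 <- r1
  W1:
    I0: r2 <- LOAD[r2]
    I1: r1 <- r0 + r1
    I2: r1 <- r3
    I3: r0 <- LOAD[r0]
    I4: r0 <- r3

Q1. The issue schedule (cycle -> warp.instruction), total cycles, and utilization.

cycle 0: W0.I0
cycle 1: W1.I0
cycle 2: W1.I1
cycle 3: W1.I2
cycle 4: W1.I3
cycle 5: idle
cycle 6: W0.I1
cycle 7: idle
cycle 8: idle
cycle 9: idle
cycle 10: W1.I4
cycle 11: idle
cycle 12: W0.I2
cycle 13: W0.I3
cycle 14: W0.I4

Answer: 15 cycles, utilization 2/3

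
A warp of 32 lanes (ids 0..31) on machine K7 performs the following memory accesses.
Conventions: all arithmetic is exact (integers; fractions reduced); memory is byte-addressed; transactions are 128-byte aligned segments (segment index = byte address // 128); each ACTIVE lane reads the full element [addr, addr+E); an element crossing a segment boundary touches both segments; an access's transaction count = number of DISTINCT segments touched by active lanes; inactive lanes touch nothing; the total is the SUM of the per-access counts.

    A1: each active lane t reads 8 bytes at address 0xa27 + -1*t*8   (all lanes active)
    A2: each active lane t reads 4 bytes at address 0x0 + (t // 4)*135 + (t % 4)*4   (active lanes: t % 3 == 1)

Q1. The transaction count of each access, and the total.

A1: 3 transactions
A2: 8 transactions

Answer: 3,8; total 11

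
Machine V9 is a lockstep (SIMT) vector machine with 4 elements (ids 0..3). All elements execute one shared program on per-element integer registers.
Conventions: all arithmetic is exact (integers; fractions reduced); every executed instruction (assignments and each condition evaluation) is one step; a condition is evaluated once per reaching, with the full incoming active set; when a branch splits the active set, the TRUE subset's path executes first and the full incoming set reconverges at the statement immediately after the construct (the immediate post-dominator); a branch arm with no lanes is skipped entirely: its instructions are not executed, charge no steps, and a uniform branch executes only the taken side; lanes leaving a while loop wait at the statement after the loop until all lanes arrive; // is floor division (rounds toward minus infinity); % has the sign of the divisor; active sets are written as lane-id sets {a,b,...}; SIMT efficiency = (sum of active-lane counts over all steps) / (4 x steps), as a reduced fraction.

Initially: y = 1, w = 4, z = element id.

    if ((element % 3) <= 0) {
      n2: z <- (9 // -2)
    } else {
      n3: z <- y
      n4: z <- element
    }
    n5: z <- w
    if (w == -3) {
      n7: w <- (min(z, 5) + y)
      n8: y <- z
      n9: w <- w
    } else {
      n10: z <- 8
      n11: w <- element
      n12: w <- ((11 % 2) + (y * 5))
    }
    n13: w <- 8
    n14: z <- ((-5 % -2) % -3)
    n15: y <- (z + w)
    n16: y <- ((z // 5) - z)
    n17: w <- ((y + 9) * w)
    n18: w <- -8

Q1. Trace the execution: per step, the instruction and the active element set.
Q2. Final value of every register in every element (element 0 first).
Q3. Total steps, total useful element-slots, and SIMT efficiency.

step 0: eval ((element % 3) <= 0)    {0,1,2,3}
step 1: z <- (9 // -2)               {0,3}
step 2: z <- y                       {1,2}
step 3: z <- element                 {1,2}
step 4: z <- w                       {0,1,2,3}
step 5: eval (w == -3)               {0,1,2,3}
step 6: z <- 8                       {0,1,2,3}
step 7: w <- element                 {0,1,2,3}
step 8: w <- ((11 % 2) + (y * 5))    {0,1,2,3}
step 9: w <- 8                       {0,1,2,3}
step 10: z <- ((-5 % -2) % -3)        {0,1,2,3}
step 11: y <- (z + w)                 {0,1,2,3}
step 12: y <- ((z // 5) - z)          {0,1,2,3}
step 13: w <- ((y + 9) * w)           {0,1,2,3}
step 14: w <- -8                      {0,1,2,3}

Answer: 15 steps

y: 0,0,0,0
w: -8,-8,-8,-8
z: -1,-1,-1,-1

steps = 15; useful = 54; efficiency = 54/60 = 9/10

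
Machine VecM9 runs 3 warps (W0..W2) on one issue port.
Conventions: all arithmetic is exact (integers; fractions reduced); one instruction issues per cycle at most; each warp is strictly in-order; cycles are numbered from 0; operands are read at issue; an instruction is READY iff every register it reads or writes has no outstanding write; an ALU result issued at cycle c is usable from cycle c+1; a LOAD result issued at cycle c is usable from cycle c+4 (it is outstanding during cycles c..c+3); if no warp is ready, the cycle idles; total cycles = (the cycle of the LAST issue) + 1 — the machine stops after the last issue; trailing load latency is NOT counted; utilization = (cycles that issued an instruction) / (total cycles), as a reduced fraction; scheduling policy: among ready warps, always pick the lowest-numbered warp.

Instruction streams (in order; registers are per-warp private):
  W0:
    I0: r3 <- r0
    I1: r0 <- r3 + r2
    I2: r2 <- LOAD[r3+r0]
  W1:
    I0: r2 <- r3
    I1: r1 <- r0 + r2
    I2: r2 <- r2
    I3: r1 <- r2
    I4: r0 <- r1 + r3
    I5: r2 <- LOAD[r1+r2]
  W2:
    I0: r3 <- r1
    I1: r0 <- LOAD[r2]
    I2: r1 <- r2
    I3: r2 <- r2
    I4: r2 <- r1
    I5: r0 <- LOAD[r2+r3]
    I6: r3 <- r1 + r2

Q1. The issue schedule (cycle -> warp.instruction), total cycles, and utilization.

cycle 0: W0.I0
cycle 1: W0.I1
cycle 2: W0.I2
cycle 3: W1.I0
cycle 4: W1.I1
cycle 5: W1.I2
cycle 6: W1.I3
cycle 7: W1.I4
cycle 8: W1.I5
cycle 9: W2.I0
cycle 10: W2.I1
cycle 11: W2.I2
cycle 12: W2.I3
cycle 13: W2.I4
cycle 14: W2.I5
cycle 15: W2.I6

Answer: 16 cycles, utilization 1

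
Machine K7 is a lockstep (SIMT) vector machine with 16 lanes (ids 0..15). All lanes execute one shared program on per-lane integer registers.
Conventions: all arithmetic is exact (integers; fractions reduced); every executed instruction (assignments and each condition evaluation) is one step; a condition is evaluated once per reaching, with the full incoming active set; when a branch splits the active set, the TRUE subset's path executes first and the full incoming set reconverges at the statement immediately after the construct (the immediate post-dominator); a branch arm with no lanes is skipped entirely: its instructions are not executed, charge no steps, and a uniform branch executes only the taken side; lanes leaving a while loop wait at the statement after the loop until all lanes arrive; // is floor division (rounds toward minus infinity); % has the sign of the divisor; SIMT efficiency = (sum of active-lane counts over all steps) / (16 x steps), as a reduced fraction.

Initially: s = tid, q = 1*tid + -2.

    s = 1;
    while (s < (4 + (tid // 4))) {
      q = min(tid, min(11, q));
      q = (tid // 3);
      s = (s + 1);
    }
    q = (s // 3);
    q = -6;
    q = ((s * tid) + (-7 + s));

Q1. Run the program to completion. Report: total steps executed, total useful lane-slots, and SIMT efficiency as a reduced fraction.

Answer: 29 steps, 368 useful, 23/29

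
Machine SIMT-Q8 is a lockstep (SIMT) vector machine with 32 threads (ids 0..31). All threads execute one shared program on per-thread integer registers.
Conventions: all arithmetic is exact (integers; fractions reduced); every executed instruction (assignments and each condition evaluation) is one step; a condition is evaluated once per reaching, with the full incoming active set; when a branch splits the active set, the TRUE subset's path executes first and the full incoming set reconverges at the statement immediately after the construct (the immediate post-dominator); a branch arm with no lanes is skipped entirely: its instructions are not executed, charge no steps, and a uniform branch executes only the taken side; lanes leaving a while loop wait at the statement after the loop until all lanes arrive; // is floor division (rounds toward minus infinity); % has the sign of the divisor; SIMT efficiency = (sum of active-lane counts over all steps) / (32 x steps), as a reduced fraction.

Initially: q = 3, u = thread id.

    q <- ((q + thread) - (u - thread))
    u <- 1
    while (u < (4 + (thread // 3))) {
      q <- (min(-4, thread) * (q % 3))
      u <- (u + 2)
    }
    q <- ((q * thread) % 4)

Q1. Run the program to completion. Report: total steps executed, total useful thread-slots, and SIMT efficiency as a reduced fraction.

Answer: 25 steps, 530 useful, 53/80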